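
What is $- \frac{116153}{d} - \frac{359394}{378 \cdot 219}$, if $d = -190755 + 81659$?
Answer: $- \frac{704596909}{215028216} \approx -3.2768$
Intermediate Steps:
$d = -109096$
$- \frac{116153}{d} - \frac{359394}{378 \cdot 219} = - \frac{116153}{-109096} - \frac{359394}{378 \cdot 219} = \left(-116153\right) \left(- \frac{1}{109096}\right) - \frac{359394}{82782} = \frac{116153}{109096} - \frac{8557}{1971} = - \frac{704596909}{215028216}$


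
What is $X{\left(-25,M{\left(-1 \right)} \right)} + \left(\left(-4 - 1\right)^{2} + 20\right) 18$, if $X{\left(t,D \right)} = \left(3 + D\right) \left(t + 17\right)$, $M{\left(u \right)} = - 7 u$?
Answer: $730$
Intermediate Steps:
$X{\left(t,D \right)} = \left(3 + D\right) \left(17 + t\right)$
$X{\left(-25,M{\left(-1 \right)} \right)} + \left(\left(-4 - 1\right)^{2} + 20\right) 18 = \left(51 + 3 \left(-25\right) + 17 \left(\left(-7\right) \left(-1\right)\right) + \left(-7\right) \left(-1\right) \left(-25\right)\right) + \left(\left(-4 - 1\right)^{2} + 20\right) 18 = \left(51 - 75 + 17 \cdot 7 + 7 \left(-25\right)\right) + \left(\left(-5\right)^{2} + 20\right) 18 = \left(51 - 75 + 119 - 175\right) + \left(25 + 20\right) 18 = -80 + 45 \cdot 18 = -80 + 810 = 730$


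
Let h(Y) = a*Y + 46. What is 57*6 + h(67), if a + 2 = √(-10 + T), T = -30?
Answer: 254 + 134*I*√10 ≈ 254.0 + 423.75*I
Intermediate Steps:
a = -2 + 2*I*√10 (a = -2 + √(-10 - 30) = -2 + √(-40) = -2 + 2*I*√10 ≈ -2.0 + 6.3246*I)
h(Y) = 46 + Y*(-2 + 2*I*√10) (h(Y) = (-2 + 2*I*√10)*Y + 46 = Y*(-2 + 2*I*√10) + 46 = 46 + Y*(-2 + 2*I*√10))
57*6 + h(67) = 57*6 + (46 - 2*67*(1 - I*√10)) = 342 + (46 + (-134 + 134*I*√10)) = 342 + (-88 + 134*I*√10) = 254 + 134*I*√10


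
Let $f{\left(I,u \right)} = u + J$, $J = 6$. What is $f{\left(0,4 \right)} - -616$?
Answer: $626$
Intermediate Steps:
$f{\left(I,u \right)} = 6 + u$ ($f{\left(I,u \right)} = u + 6 = 6 + u$)
$f{\left(0,4 \right)} - -616 = \left(6 + 4\right) - -616 = 10 + 616 = 626$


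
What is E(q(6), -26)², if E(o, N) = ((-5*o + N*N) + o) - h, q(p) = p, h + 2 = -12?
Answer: 443556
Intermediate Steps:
h = -14 (h = -2 - 12 = -14)
E(o, N) = 14 + N² - 4*o (E(o, N) = ((-5*o + N*N) + o) - 1*(-14) = ((-5*o + N²) + o) + 14 = ((N² - 5*o) + o) + 14 = (N² - 4*o) + 14 = 14 + N² - 4*o)
E(q(6), -26)² = (14 + (-26)² - 4*6)² = (14 + 676 - 24)² = 666² = 443556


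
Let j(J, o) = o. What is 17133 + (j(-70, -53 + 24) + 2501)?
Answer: 19605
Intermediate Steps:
17133 + (j(-70, -53 + 24) + 2501) = 17133 + ((-53 + 24) + 2501) = 17133 + (-29 + 2501) = 17133 + 2472 = 19605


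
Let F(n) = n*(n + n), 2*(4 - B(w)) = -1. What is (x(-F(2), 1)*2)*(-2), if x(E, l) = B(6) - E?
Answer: -50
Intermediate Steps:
B(w) = 9/2 (B(w) = 4 - 1/2*(-1) = 4 + 1/2 = 9/2)
F(n) = 2*n**2 (F(n) = n*(2*n) = 2*n**2)
x(E, l) = 9/2 - E
(x(-F(2), 1)*2)*(-2) = ((9/2 - (-1)*2*2**2)*2)*(-2) = ((9/2 - (-1)*2*4)*2)*(-2) = ((9/2 - (-1)*8)*2)*(-2) = ((9/2 - 1*(-8))*2)*(-2) = ((9/2 + 8)*2)*(-2) = ((25/2)*2)*(-2) = 25*(-2) = -50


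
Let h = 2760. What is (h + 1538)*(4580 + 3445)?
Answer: 34491450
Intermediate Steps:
(h + 1538)*(4580 + 3445) = (2760 + 1538)*(4580 + 3445) = 4298*8025 = 34491450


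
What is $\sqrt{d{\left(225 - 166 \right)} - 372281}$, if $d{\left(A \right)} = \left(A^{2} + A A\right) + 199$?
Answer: $8 i \sqrt{5705} \approx 604.25 i$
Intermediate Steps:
$d{\left(A \right)} = 199 + 2 A^{2}$ ($d{\left(A \right)} = \left(A^{2} + A^{2}\right) + 199 = 2 A^{2} + 199 = 199 + 2 A^{2}$)
$\sqrt{d{\left(225 - 166 \right)} - 372281} = \sqrt{\left(199 + 2 \left(225 - 166\right)^{2}\right) - 372281} = \sqrt{\left(199 + 2 \cdot 59^{2}\right) - 372281} = \sqrt{\left(199 + 2 \cdot 3481\right) - 372281} = \sqrt{\left(199 + 6962\right) - 372281} = \sqrt{7161 - 372281} = \sqrt{-365120} = 8 i \sqrt{5705}$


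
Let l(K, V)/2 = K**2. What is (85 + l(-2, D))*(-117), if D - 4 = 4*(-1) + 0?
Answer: -10881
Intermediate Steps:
D = 0 (D = 4 + (4*(-1) + 0) = 4 + (-4 + 0) = 4 - 4 = 0)
l(K, V) = 2*K**2
(85 + l(-2, D))*(-117) = (85 + 2*(-2)**2)*(-117) = (85 + 2*4)*(-117) = (85 + 8)*(-117) = 93*(-117) = -10881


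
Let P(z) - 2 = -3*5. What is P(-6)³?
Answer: -2197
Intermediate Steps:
P(z) = -13 (P(z) = 2 - 3*5 = 2 - 15 = -13)
P(-6)³ = (-13)³ = -2197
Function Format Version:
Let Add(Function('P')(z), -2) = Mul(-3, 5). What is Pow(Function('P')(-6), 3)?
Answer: -2197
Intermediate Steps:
Function('P')(z) = -13 (Function('P')(z) = Add(2, Mul(-3, 5)) = Add(2, -15) = -13)
Pow(Function('P')(-6), 3) = Pow(-13, 3) = -2197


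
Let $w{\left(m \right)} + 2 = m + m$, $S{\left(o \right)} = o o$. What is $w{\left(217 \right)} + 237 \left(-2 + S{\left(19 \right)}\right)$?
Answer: $85515$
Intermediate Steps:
$S{\left(o \right)} = o^{2}$
$w{\left(m \right)} = -2 + 2 m$ ($w{\left(m \right)} = -2 + \left(m + m\right) = -2 + 2 m$)
$w{\left(217 \right)} + 237 \left(-2 + S{\left(19 \right)}\right) = \left(-2 + 2 \cdot 217\right) + 237 \left(-2 + 19^{2}\right) = \left(-2 + 434\right) + 237 \left(-2 + 361\right) = 432 + 237 \cdot 359 = 432 + 85083 = 85515$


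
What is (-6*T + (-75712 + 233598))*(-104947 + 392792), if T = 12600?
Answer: 23685613670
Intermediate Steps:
(-6*T + (-75712 + 233598))*(-104947 + 392792) = (-6*12600 + (-75712 + 233598))*(-104947 + 392792) = (-75600 + 157886)*287845 = 82286*287845 = 23685613670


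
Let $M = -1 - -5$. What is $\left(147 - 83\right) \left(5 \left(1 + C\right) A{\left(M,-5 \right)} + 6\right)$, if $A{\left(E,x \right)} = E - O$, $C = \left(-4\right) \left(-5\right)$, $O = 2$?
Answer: $13824$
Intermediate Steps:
$M = 4$ ($M = -1 + 5 = 4$)
$C = 20$
$A{\left(E,x \right)} = -2 + E$ ($A{\left(E,x \right)} = E - 2 = -2 + E$)
$\left(147 - 83\right) \left(5 \left(1 + C\right) A{\left(M,-5 \right)} + 6\right) = \left(147 - 83\right) \left(5 \left(1 + 20\right) \left(-2 + 4\right) + 6\right) = 64 \left(5 \cdot 21 \cdot 2 + 6\right) = 64 \left(105 \cdot 2 + 6\right) = 64 \left(210 + 6\right) = 64 \cdot 216 = 13824$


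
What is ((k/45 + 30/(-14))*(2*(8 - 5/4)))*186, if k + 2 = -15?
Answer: -221526/35 ≈ -6329.3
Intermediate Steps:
k = -17 (k = -2 - 15 = -17)
((k/45 + 30/(-14))*(2*(8 - 5/4)))*186 = ((-17/45 + 30/(-14))*(2*(8 - 5/4)))*186 = ((-17*1/45 + 30*(-1/14))*(2*(8 - 5*¼)))*186 = ((-17/45 - 15/7)*(2*(8 - 5/4)))*186 = -1588*27/(315*4)*186 = -794/315*27/2*186 = -1191/35*186 = -221526/35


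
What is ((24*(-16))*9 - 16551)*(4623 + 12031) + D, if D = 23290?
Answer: -333173288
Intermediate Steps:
((24*(-16))*9 - 16551)*(4623 + 12031) + D = ((24*(-16))*9 - 16551)*(4623 + 12031) + 23290 = (-384*9 - 16551)*16654 + 23290 = (-3456 - 16551)*16654 + 23290 = -20007*16654 + 23290 = -333196578 + 23290 = -333173288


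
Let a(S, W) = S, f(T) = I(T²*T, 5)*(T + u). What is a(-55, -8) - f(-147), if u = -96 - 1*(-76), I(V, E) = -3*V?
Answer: 1591437968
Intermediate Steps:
u = -20 (u = -96 + 76 = -20)
f(T) = -3*T³*(-20 + T) (f(T) = (-3*T²*T)*(T - 20) = (-3*T³)*(-20 + T) = -3*T³*(-20 + T))
a(-55, -8) - f(-147) = -55 - 3*(-147)³*(20 - 1*(-147)) = -55 - 3*(-3176523)*(20 + 147) = -55 - 3*(-3176523)*167 = -55 - 1*(-1591438023) = -55 + 1591438023 = 1591437968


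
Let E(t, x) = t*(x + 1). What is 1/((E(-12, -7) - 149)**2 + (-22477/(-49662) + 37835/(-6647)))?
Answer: 14352318/85019695285 ≈ 0.00016881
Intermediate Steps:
E(t, x) = t*(1 + x)
1/((E(-12, -7) - 149)**2 + (-22477/(-49662) + 37835/(-6647))) = 1/((-12*(1 - 7) - 149)**2 + (-22477/(-49662) + 37835/(-6647))) = 1/((-12*(-6) - 149)**2 + (-22477*(-1/49662) + 37835*(-1/6647))) = 1/((72 - 149)**2 + (22477/49662 - 1645/289)) = 1/((-77)**2 - 75198137/14352318) = 1/(5929 - 75198137/14352318) = 1/(85019695285/14352318) = 14352318/85019695285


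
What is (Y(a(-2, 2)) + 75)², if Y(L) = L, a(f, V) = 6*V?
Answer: 7569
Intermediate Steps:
(Y(a(-2, 2)) + 75)² = (6*2 + 75)² = (12 + 75)² = 87² = 7569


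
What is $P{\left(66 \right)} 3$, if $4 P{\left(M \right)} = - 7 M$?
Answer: $- \frac{693}{2} \approx -346.5$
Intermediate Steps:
$P{\left(M \right)} = - \frac{7 M}{4}$ ($P{\left(M \right)} = \frac{\left(-7\right) M}{4} = - \frac{7 M}{4}$)
$P{\left(66 \right)} 3 = \left(- \frac{7}{4}\right) 66 \cdot 3 = \left(- \frac{231}{2}\right) 3 = - \frac{693}{2}$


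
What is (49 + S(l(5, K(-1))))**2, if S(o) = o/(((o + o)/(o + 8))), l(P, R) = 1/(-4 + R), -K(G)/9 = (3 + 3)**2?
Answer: 1208744289/430336 ≈ 2808.8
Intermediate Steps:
K(G) = -324 (K(G) = -9*(3 + 3)**2 = -9*6**2 = -9*36 = -324)
S(o) = 4 + o/2 (S(o) = o/(((2*o)/(8 + o))) = o/((2*o/(8 + o))) = o*((8 + o)/(2*o)) = 4 + o/2)
(49 + S(l(5, K(-1))))**2 = (49 + (4 + 1/(2*(-4 - 324))))**2 = (49 + (4 + (1/2)/(-328)))**2 = (49 + (4 + (1/2)*(-1/328)))**2 = (49 + (4 - 1/656))**2 = (49 + 2623/656)**2 = (34767/656)**2 = 1208744289/430336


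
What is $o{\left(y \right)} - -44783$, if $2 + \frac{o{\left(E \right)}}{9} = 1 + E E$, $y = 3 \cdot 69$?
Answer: $430415$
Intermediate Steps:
$y = 207$
$o{\left(E \right)} = -9 + 9 E^{2}$ ($o{\left(E \right)} = -18 + 9 \left(1 + E E\right) = -18 + 9 \left(1 + E^{2}\right) = -18 + \left(9 + 9 E^{2}\right) = -9 + 9 E^{2}$)
$o{\left(y \right)} - -44783 = \left(-9 + 9 \cdot 207^{2}\right) - -44783 = \left(-9 + 9 \cdot 42849\right) + 44783 = \left(-9 + 385641\right) + 44783 = 385632 + 44783 = 430415$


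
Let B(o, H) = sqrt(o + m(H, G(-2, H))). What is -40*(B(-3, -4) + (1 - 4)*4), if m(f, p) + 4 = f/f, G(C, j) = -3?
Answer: 480 - 40*I*sqrt(6) ≈ 480.0 - 97.98*I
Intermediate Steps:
m(f, p) = -3 (m(f, p) = -4 + f/f = -4 + 1 = -3)
B(o, H) = sqrt(-3 + o) (B(o, H) = sqrt(o - 3) = sqrt(-3 + o))
-40*(B(-3, -4) + (1 - 4)*4) = -40*(sqrt(-3 - 3) + (1 - 4)*4) = -40*(sqrt(-6) - 3*4) = -40*(I*sqrt(6) - 12) = -40*(-12 + I*sqrt(6)) = 480 - 40*I*sqrt(6)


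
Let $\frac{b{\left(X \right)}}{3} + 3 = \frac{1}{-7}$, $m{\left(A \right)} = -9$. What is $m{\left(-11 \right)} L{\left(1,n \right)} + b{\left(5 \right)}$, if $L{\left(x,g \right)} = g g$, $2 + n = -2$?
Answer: $- \frac{1074}{7} \approx -153.43$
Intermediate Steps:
$n = -4$ ($n = -2 - 2 = -4$)
$b{\left(X \right)} = - \frac{66}{7}$ ($b{\left(X \right)} = -9 + \frac{3}{-7} = -9 + 3 \left(- \frac{1}{7}\right) = -9 - \frac{3}{7} = - \frac{66}{7}$)
$L{\left(x,g \right)} = g^{2}$
$m{\left(-11 \right)} L{\left(1,n \right)} + b{\left(5 \right)} = - 9 \left(-4\right)^{2} - \frac{66}{7} = \left(-9\right) 16 - \frac{66}{7} = -144 - \frac{66}{7} = - \frac{1074}{7}$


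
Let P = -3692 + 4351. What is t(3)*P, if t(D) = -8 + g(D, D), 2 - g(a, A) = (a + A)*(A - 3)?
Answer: -3954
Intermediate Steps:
g(a, A) = 2 - (-3 + A)*(A + a) (g(a, A) = 2 - (a + A)*(A - 3) = 2 - (A + a)*(-3 + A) = 2 - (-3 + A)*(A + a))
t(D) = -6 - 2*D² + 6*D (t(D) = -8 + (2 - D² + 3*D + 3*D - D*D) = -8 + (2 - D² + 3*D + 3*D - D²) = -8 + (2 - 2*D² + 6*D) = -6 - 2*D² + 6*D)
P = 659
t(3)*P = (-6 - 2*3² + 6*3)*659 = (-6 - 2*9 + 18)*659 = (-6 - 18 + 18)*659 = -6*659 = -3954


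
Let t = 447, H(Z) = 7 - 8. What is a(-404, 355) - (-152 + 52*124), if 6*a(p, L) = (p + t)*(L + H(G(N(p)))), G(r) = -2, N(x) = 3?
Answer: -3759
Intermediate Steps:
H(Z) = -1
a(p, L) = (-1 + L)*(447 + p)/6 (a(p, L) = ((p + 447)*(L - 1))/6 = ((447 + p)*(-1 + L))/6 = ((-1 + L)*(447 + p))/6 = (-1 + L)*(447 + p)/6)
a(-404, 355) - (-152 + 52*124) = (-149/2 - ⅙*(-404) + (149/2)*355 + (⅙)*355*(-404)) - (-152 + 52*124) = (-149/2 + 202/3 + 52895/2 - 71710/3) - (-152 + 6448) = 2537 - 1*6296 = 2537 - 6296 = -3759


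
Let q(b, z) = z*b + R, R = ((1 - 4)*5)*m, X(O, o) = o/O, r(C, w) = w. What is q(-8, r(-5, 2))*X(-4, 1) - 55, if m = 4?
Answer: -36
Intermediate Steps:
R = -60 (R = ((1 - 4)*5)*4 = -3*5*4 = -15*4 = -60)
q(b, z) = -60 + b*z (q(b, z) = z*b - 60 = b*z - 60 = -60 + b*z)
q(-8, r(-5, 2))*X(-4, 1) - 55 = (-60 - 8*2)*(1/(-4)) - 55 = (-60 - 16)*(1*(-¼)) - 55 = -76*(-¼) - 55 = 19 - 55 = -36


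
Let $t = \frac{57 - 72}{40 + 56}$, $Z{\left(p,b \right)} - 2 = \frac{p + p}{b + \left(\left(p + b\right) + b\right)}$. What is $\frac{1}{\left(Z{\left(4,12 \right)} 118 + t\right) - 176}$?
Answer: $\frac{160}{13351} \approx 0.011984$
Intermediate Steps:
$Z{\left(p,b \right)} = 2 + \frac{2 p}{p + 3 b}$ ($Z{\left(p,b \right)} = 2 + \frac{p + p}{b + \left(\left(p + b\right) + b\right)} = 2 + \frac{2 p}{b + \left(\left(b + p\right) + b\right)} = 2 + \frac{2 p}{b + \left(p + 2 b\right)} = 2 + \frac{2 p}{p + 3 b}$)
$t = - \frac{5}{32}$ ($t = - \frac{15}{96} = \left(-15\right) \frac{1}{96} = - \frac{5}{32} \approx -0.15625$)
$\frac{1}{\left(Z{\left(4,12 \right)} 118 + t\right) - 176} = \frac{1}{\left(\frac{2 \left(2 \cdot 4 + 3 \cdot 12\right)}{4 + 3 \cdot 12} \cdot 118 - \frac{5}{32}\right) - 176} = \frac{1}{\left(\frac{2 \left(8 + 36\right)}{4 + 36} \cdot 118 - \frac{5}{32}\right) - 176} = \frac{1}{\left(2 \cdot \frac{1}{40} \cdot 44 \cdot 118 - \frac{5}{32}\right) - 176} = \frac{1}{\left(\frac{11}{5} \cdot 118 - \frac{5}{32}\right) - 176} = \frac{1}{\left(\frac{1298}{5} - \frac{5}{32}\right) - 176} = \frac{1}{\frac{41511}{160} - 176} = \frac{1}{\frac{13351}{160}} = \frac{160}{13351}$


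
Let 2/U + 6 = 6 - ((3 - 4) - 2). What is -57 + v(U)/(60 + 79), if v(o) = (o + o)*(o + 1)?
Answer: -71287/1251 ≈ -56.984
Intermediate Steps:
U = ⅔ (U = 2/(-6 + (6 - ((3 - 4) - 2))) = 2/(-6 + (6 - (-1 - 2))) = 2/(-6 + (6 - 1*(-3))) = 2/(-6 + (6 + 3)) = 2/(-6 + 9) = 2/3 = 2*(⅓) = ⅔ ≈ 0.66667)
v(o) = 2*o*(1 + o) (v(o) = (2*o)*(1 + o) = 2*o*(1 + o))
-57 + v(U)/(60 + 79) = -57 + (2*(⅔)*(1 + ⅔))/(60 + 79) = -57 + (2*(⅔)*(5/3))/139 = -57 + (1/139)*(20/9) = -57 + 20/1251 = -71287/1251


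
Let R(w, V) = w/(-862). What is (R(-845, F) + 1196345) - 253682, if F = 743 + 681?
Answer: 812576351/862 ≈ 9.4266e+5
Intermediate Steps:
F = 1424
R(w, V) = -w/862 (R(w, V) = w*(-1/862) = -w/862)
(R(-845, F) + 1196345) - 253682 = (-1/862*(-845) + 1196345) - 253682 = (845/862 + 1196345) - 253682 = 1031250235/862 - 253682 = 812576351/862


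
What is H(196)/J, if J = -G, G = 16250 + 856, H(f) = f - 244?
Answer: 8/2851 ≈ 0.0028060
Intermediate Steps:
H(f) = -244 + f
G = 17106
J = -17106 (J = -1*17106 = -17106)
H(196)/J = (-244 + 196)/(-17106) = -48*(-1/17106) = 8/2851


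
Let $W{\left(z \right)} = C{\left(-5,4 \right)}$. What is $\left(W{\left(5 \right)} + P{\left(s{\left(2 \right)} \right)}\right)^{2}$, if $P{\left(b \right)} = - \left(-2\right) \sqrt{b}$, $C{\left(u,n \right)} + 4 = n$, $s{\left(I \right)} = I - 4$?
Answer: $-8$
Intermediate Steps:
$s{\left(I \right)} = -4 + I$
$C{\left(u,n \right)} = -4 + n$
$W{\left(z \right)} = 0$ ($W{\left(z \right)} = -4 + 4 = 0$)
$P{\left(b \right)} = 2 \sqrt{b}$
$\left(W{\left(5 \right)} + P{\left(s{\left(2 \right)} \right)}\right)^{2} = \left(0 + 2 \sqrt{-4 + 2}\right)^{2} = \left(0 + 2 \sqrt{-2}\right)^{2} = \left(0 + 2 i \sqrt{2}\right)^{2} = \left(2 i \sqrt{2}\right)^{2} = -8$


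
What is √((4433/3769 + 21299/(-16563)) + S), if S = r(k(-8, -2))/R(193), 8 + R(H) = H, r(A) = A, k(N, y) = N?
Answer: 4*I*√1275460822908791295/11548800195 ≈ 0.39116*I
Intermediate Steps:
R(H) = -8 + H
S = -8/185 (S = -8/(-8 + 193) = -8/185 ≈ -0.043243)
√((4433/3769 + 21299/(-16563)) + S) = √((4433/3769 + 21299/(-16563)) - 8/185) = √((4433*(1/3769) + 21299*(-1/16563)) - 8/185) = √((4433/3769 - 21299/16563) - 8/185) = √(-6852152/62425947 - 8/185) = √(-1767055696/11548800195) = 4*I*√1275460822908791295/11548800195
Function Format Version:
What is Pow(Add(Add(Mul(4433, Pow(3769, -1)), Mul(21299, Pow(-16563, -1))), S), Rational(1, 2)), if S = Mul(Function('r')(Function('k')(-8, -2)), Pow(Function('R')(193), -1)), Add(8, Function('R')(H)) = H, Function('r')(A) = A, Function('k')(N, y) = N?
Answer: Mul(Rational(4, 11548800195), I, Pow(1275460822908791295, Rational(1, 2))) ≈ Mul(0.39116, I)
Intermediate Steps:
Function('R')(H) = Add(-8, H)
S = Rational(-8, 185) (S = Mul(-8, Pow(Add(-8, 193), -1)) = Mul(-8, Pow(185, -1)) = Mul(-8, Rational(1, 185)) = Rational(-8, 185) ≈ -0.043243)
Pow(Add(Add(Mul(4433, Pow(3769, -1)), Mul(21299, Pow(-16563, -1))), S), Rational(1, 2)) = Pow(Add(Add(Mul(4433, Pow(3769, -1)), Mul(21299, Pow(-16563, -1))), Rational(-8, 185)), Rational(1, 2)) = Pow(Add(Add(Mul(4433, Rational(1, 3769)), Mul(21299, Rational(-1, 16563))), Rational(-8, 185)), Rational(1, 2)) = Pow(Add(Add(Rational(4433, 3769), Rational(-21299, 16563)), Rational(-8, 185)), Rational(1, 2)) = Pow(Add(Rational(-6852152, 62425947), Rational(-8, 185)), Rational(1, 2)) = Pow(Rational(-1767055696, 11548800195), Rational(1, 2)) = Mul(Rational(4, 11548800195), I, Pow(1275460822908791295, Rational(1, 2)))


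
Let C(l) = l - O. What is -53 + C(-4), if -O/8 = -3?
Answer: -81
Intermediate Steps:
O = 24 (O = -8*(-3) = 24)
C(l) = -24 + l (C(l) = l - 1*24 = l - 24 = -24 + l)
-53 + C(-4) = -53 + (-24 - 4) = -53 - 28 = -81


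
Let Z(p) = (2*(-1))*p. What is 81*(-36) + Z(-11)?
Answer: -2894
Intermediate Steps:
Z(p) = -2*p
81*(-36) + Z(-11) = 81*(-36) - 2*(-11) = -2916 + 22 = -2894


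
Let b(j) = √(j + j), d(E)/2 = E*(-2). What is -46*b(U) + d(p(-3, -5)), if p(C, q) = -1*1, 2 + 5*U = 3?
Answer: 4 - 46*√10/5 ≈ -25.093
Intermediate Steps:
U = ⅕ (U = -⅖ + (⅕)*3 = -⅖ + ⅗ = ⅕ ≈ 0.20000)
p(C, q) = -1
d(E) = -4*E (d(E) = 2*(E*(-2)) = 2*(-2*E) = -4*E)
b(j) = √2*√j (b(j) = √(2*j) = √2*√j)
-46*b(U) + d(p(-3, -5)) = -46*√2*√(⅕) - 4*(-1) = -46*√2*√5/5 + 4 = -46*√10/5 + 4 = 4 - 46*√10/5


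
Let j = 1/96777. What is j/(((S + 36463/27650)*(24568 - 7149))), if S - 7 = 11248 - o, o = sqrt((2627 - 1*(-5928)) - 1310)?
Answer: 175626713050/3332402841290652314781903 + 15602500*sqrt(805)/1110800947096884104927301 ≈ 5.3101e-14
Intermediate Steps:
j = 1/96777 ≈ 1.0333e-5
o = 3*sqrt(805) (o = sqrt((2627 + 5928) - 1310) = sqrt(8555 - 1310) = sqrt(7245) = 3*sqrt(805) ≈ 85.118)
S = 11255 - 3*sqrt(805) (S = 7 + (11248 - 3*sqrt(805)) = 11255 - 3*sqrt(805) ≈ 11170.)
j/(((S + 36463/27650)*(24568 - 7149))) = 1/(96777*((((11255 - 3*sqrt(805)) + 36463/27650)*(24568 - 7149)))) = 1/(96777*((((11255 - 3*sqrt(805)) + 36463*(1/27650))*17419))) = 1/(96777*((((11255 - 3*sqrt(805)) + 5209/3950)*17419))) = 1/(96777*(((44462459/3950 - 3*sqrt(805))*17419))) = 1/(96777*(774491573321/3950 - 52257*sqrt(805)))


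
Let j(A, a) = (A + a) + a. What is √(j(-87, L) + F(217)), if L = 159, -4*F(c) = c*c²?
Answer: I*√10217389/2 ≈ 1598.2*I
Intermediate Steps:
F(c) = -c³/4 (F(c) = -c*c²/4 = -c³/4)
j(A, a) = A + 2*a
√(j(-87, L) + F(217)) = √((-87 + 2*159) - ¼*217³) = √((-87 + 318) - ¼*10218313) = √(231 - 10218313/4) = √(-10217389/4) = I*√10217389/2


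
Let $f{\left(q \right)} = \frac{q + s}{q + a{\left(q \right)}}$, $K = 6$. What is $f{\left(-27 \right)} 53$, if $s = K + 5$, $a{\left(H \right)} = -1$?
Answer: $\frac{212}{7} \approx 30.286$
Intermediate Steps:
$s = 11$ ($s = 6 + 5 = 11$)
$f{\left(q \right)} = \frac{11 + q}{-1 + q}$ ($f{\left(q \right)} = \frac{q + 11}{q - 1} = \frac{11 + q}{-1 + q}$)
$f{\left(-27 \right)} 53 = \frac{11 - 27}{-1 - 27} \cdot 53 = \frac{1}{-28} \left(-16\right) 53 = \left(- \frac{1}{28}\right) \left(-16\right) 53 = \frac{4}{7} \cdot 53 = \frac{212}{7}$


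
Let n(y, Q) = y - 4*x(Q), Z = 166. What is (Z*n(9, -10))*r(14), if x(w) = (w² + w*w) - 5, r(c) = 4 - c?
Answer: 1279860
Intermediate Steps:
x(w) = -5 + 2*w² (x(w) = (w² + w²) - 5 = 2*w² - 5 = -5 + 2*w²)
n(y, Q) = 20 + y - 8*Q² (n(y, Q) = y - 4*(-5 + 2*Q²) = y + (20 - 8*Q²) = 20 + y - 8*Q²)
(Z*n(9, -10))*r(14) = (166*(20 + 9 - 8*(-10)²))*(4 - 1*14) = (166*(20 + 9 - 8*100))*(4 - 14) = (166*(20 + 9 - 800))*(-10) = (166*(-771))*(-10) = -127986*(-10) = 1279860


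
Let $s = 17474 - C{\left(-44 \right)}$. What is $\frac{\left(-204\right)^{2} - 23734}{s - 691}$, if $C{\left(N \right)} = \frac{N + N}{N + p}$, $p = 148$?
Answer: $\frac{116233}{109095} \approx 1.0654$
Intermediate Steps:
$C{\left(N \right)} = \frac{2 N}{148 + N}$ ($C{\left(N \right)} = \frac{N + N}{N + 148} = \frac{2 N}{148 + N}$)
$s = \frac{227173}{13}$ ($s = 17474 - 2 \left(-44\right) \frac{1}{148 - 44} = 17474 - 2 \left(-44\right) \frac{1}{104} = 17474 - - \frac{11}{13} = 17474 + \frac{11}{13} = \frac{227173}{13} \approx 17475.0$)
$\frac{\left(-204\right)^{2} - 23734}{s - 691} = \frac{\left(-204\right)^{2} - 23734}{\frac{227173}{13} - 691} = \frac{41616 - 23734}{\frac{218190}{13}} = 17882 \cdot \frac{13}{218190} = \frac{116233}{109095}$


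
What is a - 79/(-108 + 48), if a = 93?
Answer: 5659/60 ≈ 94.317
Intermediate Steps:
a - 79/(-108 + 48) = 93 - 79/(-108 + 48) = 93 - 79/(-60) = 93 - 1/60*(-79) = 93 + 79/60 = 5659/60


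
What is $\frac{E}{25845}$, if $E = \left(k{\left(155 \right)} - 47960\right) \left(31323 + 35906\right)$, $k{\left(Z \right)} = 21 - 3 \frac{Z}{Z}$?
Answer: $- \frac{3223092718}{25845} \approx -1.2471 \cdot 10^{5}$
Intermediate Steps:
$k{\left(Z \right)} = 18$ ($k{\left(Z \right)} = 21 - 3 = 18$)
$E = -3223092718$ ($E = \left(18 - 47960\right) \left(31323 + 35906\right) = \left(-47942\right) 67229 = -3223092718$)
$\frac{E}{25845} = - \frac{3223092718}{25845}$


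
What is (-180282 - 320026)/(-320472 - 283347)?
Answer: 500308/603819 ≈ 0.82857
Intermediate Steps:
(-180282 - 320026)/(-320472 - 283347) = -500308/(-603819) = -500308*(-1/603819) = 500308/603819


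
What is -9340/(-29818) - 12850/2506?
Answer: -89938815/18680977 ≈ -4.8145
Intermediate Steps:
-9340/(-29818) - 12850/2506 = -9340*(-1/29818) - 12850*1/2506 = 4670/14909 - 6425/1253 = -89938815/18680977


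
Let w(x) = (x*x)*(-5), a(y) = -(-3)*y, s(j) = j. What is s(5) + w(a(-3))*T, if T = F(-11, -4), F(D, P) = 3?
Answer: -1210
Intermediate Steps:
a(y) = 3*y
T = 3
w(x) = -5*x² (w(x) = x²*(-5) = -5*x²)
s(5) + w(a(-3))*T = 5 - 5*(3*(-3))²*3 = 5 - 5*(-9)²*3 = 5 - 5*81*3 = 5 - 405*3 = 5 - 1215 = -1210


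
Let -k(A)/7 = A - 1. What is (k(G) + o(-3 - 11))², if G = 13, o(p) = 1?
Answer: 6889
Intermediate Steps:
k(A) = 7 - 7*A (k(A) = -7*(A - 1) = -7*(-1 + A) = 7 - 7*A)
(k(G) + o(-3 - 11))² = ((7 - 7*13) + 1)² = ((7 - 91) + 1)² = (-84 + 1)² = (-83)² = 6889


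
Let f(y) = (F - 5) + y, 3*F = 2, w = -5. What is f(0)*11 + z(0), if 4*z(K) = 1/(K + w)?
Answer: -2863/60 ≈ -47.717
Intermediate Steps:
F = ⅔ (F = (⅓)*2 = ⅔ ≈ 0.66667)
z(K) = 1/(4*(-5 + K)) (z(K) = 1/(4*(K - 5)) = 1/(4*(-5 + K)))
f(y) = -13/3 + y (f(y) = (⅔ - 5) + y = -13/3 + y)
f(0)*11 + z(0) = (-13/3 + 0)*11 + 1/(4*(-5 + 0)) = -13/3*11 + (¼)/(-5) = -143/3 + (¼)*(-⅕) = -143/3 - 1/20 = -2863/60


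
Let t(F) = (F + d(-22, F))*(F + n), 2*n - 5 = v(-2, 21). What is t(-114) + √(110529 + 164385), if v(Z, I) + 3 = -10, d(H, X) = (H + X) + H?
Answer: 32096 + 9*√3394 ≈ 32620.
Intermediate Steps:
d(H, X) = X + 2*H
v(Z, I) = -13 (v(Z, I) = -3 - 10 = -13)
n = -4 (n = 5/2 + (½)*(-13) = 5/2 - 13/2 = -4)
t(F) = (-44 + 2*F)*(-4 + F) (t(F) = (F + (F + 2*(-22)))*(F - 4) = (F + (F - 44))*(-4 + F) = (F + (-44 + F))*(-4 + F) = (-44 + 2*F)*(-4 + F))
t(-114) + √(110529 + 164385) = (176 - 52*(-114) + 2*(-114)²) + √(110529 + 164385) = (176 + 5928 + 2*12996) + √274914 = (176 + 5928 + 25992) + 9*√3394 = 32096 + 9*√3394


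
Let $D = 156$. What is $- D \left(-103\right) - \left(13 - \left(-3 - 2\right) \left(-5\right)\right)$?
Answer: $16080$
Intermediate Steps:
$- D \left(-103\right) - \left(13 - \left(-3 - 2\right) \left(-5\right)\right) = \left(-1\right) 156 \left(-103\right) - \left(13 - \left(-3 - 2\right) \left(-5\right)\right) = \left(-156\right) \left(-103\right) - -12 = 16068 + \left(25 - 13\right) = 16068 + 12 = 16080$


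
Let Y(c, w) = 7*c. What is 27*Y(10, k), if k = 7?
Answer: 1890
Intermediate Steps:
27*Y(10, k) = 27*(7*10) = 27*70 = 1890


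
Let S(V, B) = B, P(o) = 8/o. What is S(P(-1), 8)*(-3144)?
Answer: -25152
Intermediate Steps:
S(P(-1), 8)*(-3144) = 8*(-3144) = -25152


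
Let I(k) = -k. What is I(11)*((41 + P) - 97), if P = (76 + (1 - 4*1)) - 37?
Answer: 220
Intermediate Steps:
P = 36 (P = (76 + (1 - 4)) - 37 = (76 - 3) - 37 = 73 - 37 = 36)
I(11)*((41 + P) - 97) = (-1*11)*((41 + 36) - 97) = -11*(77 - 97) = -11*(-20) = 220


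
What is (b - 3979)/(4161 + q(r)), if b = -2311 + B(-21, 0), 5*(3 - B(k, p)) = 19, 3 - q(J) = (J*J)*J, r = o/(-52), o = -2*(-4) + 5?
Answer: -2013056/1332485 ≈ -1.5108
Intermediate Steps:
o = 13 (o = 8 + 5 = 13)
r = -¼ (r = 13/(-52) = 13*(-1/52) = -¼ ≈ -0.25000)
q(J) = 3 - J³ (q(J) = 3 - J*J*J = 3 - J²*J = 3 - J³)
B(k, p) = -⅘ (B(k, p) = 3 - ⅕*19 = 3 - 19/5 = -⅘)
b = -11559/5 (b = -2311 - ⅘ = -11559/5 ≈ -2311.8)
(b - 3979)/(4161 + q(r)) = (-11559/5 - 3979)/(4161 + (3 - (-¼)³)) = -31454/(5*(4161 + (3 - 1*(-1/64)))) = -31454/(5*(4161 + (3 + 1/64))) = -31454/(5*(4161 + 193/64)) = -31454/(5*266497/64) = -31454/5*64/266497 = -2013056/1332485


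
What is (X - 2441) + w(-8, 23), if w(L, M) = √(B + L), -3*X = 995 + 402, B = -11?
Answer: -8720/3 + I*√19 ≈ -2906.7 + 4.3589*I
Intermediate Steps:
X = -1397/3 (X = -(995 + 402)/3 = -⅓*1397 = -1397/3 ≈ -465.67)
w(L, M) = √(-11 + L)
(X - 2441) + w(-8, 23) = (-1397/3 - 2441) + √(-11 - 8) = -8720/3 + √(-19) = -8720/3 + I*√19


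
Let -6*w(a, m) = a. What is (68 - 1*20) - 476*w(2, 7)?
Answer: 620/3 ≈ 206.67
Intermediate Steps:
w(a, m) = -a/6
(68 - 1*20) - 476*w(2, 7) = (68 - 1*20) - (-238)*2/3 = (68 - 20) - 476*(-⅓) = 48 + 476/3 = 620/3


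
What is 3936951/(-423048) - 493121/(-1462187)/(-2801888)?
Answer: -672051358014211711/72215777953030112 ≈ -9.3062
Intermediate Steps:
3936951/(-423048) - 493121/(-1462187)/(-2801888) = 3936951*(-1/423048) - 493121*(-1/1462187)*(-1/2801888) = -1312317/141016 + (493121/1462187)*(-1/2801888) = -1312317/141016 - 493121/4096884209056 = -672051358014211711/72215777953030112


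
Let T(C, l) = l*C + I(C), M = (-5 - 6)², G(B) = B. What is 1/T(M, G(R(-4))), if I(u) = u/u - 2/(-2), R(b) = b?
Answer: -1/482 ≈ -0.0020747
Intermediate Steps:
I(u) = 2 (I(u) = 1 - 2*(-½) = 1 + 1 = 2)
M = 121 (M = (-11)² = 121)
T(C, l) = 2 + C*l (T(C, l) = l*C + 2 = C*l + 2 = 2 + C*l)
1/T(M, G(R(-4))) = 1/(2 + 121*(-4)) = 1/(2 - 484) = 1/(-482) = -1/482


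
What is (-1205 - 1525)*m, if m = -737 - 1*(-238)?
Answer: 1362270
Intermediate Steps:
m = -499 (m = -737 + 238 = -499)
(-1205 - 1525)*m = (-1205 - 1525)*(-499) = -2730*(-499) = 1362270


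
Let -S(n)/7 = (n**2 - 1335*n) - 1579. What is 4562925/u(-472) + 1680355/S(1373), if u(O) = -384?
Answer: -107778239263/9066624 ≈ -11887.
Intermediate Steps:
S(n) = 11053 - 7*n**2 + 9345*n (S(n) = -7*((n**2 - 1335*n) - 1579) = -7*(-1579 + n**2 - 1335*n) = 11053 - 7*n**2 + 9345*n)
4562925/u(-472) + 1680355/S(1373) = 4562925/(-384) + 1680355/(11053 - 7*1373**2 + 9345*1373) = 4562925*(-1/384) + 1680355/(11053 - 7*1885129 + 12830685) = -1520975/128 + 1680355/(11053 - 13195903 + 12830685) = -1520975/128 + 1680355/(-354165) = -1520975/128 + 1680355*(-1/354165) = -1520975/128 - 336071/70833 = -107778239263/9066624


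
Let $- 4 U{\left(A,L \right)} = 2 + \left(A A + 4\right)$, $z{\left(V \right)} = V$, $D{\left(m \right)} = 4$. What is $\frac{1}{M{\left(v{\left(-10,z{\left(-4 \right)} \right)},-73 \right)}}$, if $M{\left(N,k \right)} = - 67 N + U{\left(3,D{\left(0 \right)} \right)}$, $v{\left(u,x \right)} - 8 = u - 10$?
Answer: $\frac{4}{3201} \approx 0.0012496$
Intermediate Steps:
$U{\left(A,L \right)} = - \frac{3}{2} - \frac{A^{2}}{4}$ ($U{\left(A,L \right)} = - \frac{2 + \left(A A + 4\right)}{4} = - \frac{2 + \left(A^{2} + 4\right)}{4} = - \frac{2 + \left(4 + A^{2}\right)}{4} = - \frac{6 + A^{2}}{4} = - \frac{3}{2} - \frac{A^{2}}{4}$)
$v{\left(u,x \right)} = -2 + u$ ($v{\left(u,x \right)} = 8 + \left(u - 10\right) = 8 + \left(-10 + u\right) = -2 + u$)
$M{\left(N,k \right)} = - \frac{15}{4} - 67 N$ ($M{\left(N,k \right)} = - 67 N - \left(\frac{3}{2} + \frac{3^{2}}{4}\right) = - 67 N - \frac{15}{4} = - \frac{15}{4} - 67 N$)
$\frac{1}{M{\left(v{\left(-10,z{\left(-4 \right)} \right)},-73 \right)}} = \frac{1}{- \frac{15}{4} - 67 \left(-2 - 10\right)} = \frac{1}{- \frac{15}{4} - -804} = \frac{1}{- \frac{15}{4} + 804} = \frac{1}{\frac{3201}{4}} = \frac{4}{3201}$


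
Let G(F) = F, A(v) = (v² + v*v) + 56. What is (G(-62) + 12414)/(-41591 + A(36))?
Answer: -12352/38943 ≈ -0.31718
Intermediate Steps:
A(v) = 56 + 2*v² (A(v) = (v² + v²) + 56 = 2*v² + 56 = 56 + 2*v²)
(G(-62) + 12414)/(-41591 + A(36)) = (-62 + 12414)/(-41591 + (56 + 2*36²)) = 12352/(-41591 + (56 + 2*1296)) = 12352/(-41591 + (56 + 2592)) = 12352/(-41591 + 2648) = 12352/(-38943) = 12352*(-1/38943) = -12352/38943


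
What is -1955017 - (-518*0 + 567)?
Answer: -1955584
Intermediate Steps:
-1955017 - (-518*0 + 567) = -1955017 - (0 + 567) = -1955017 - 1*567 = -1955017 - 567 = -1955584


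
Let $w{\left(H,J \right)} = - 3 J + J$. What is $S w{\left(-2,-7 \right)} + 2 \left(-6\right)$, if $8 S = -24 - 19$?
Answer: $- \frac{349}{4} \approx -87.25$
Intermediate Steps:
$w{\left(H,J \right)} = - 2 J$
$S = - \frac{43}{8}$ ($S = \frac{-24 - 19}{8} = \frac{1}{8} \left(-43\right) = - \frac{43}{8} \approx -5.375$)
$S w{\left(-2,-7 \right)} + 2 \left(-6\right) = - \frac{43 \left(\left(-2\right) \left(-7\right)\right)}{8} + 2 \left(-6\right) = \left(- \frac{43}{8}\right) 14 - 12 = - \frac{301}{4} - 12 = - \frac{349}{4}$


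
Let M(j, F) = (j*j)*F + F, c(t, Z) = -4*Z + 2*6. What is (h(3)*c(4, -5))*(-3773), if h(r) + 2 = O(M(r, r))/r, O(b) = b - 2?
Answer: -2656192/3 ≈ -8.8540e+5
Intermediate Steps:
c(t, Z) = 12 - 4*Z (c(t, Z) = -4*Z + 12 = 12 - 4*Z)
M(j, F) = F + F*j² (M(j, F) = j²*F + F = F*j² + F = F + F*j²)
O(b) = -2 + b
h(r) = -2 + (-2 + r*(1 + r²))/r
(h(3)*c(4, -5))*(-3773) = (((-2 + 3³ - 1*3)/3)*(12 - 4*(-5)))*(-3773) = (((-2 + 27 - 3)/3)*(12 + 20))*(-3773) = (((⅓)*22)*32)*(-3773) = ((22/3)*32)*(-3773) = (704/3)*(-3773) = -2656192/3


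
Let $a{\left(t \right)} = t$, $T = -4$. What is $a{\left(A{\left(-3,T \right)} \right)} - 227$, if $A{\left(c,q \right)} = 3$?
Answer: $-224$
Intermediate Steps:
$a{\left(A{\left(-3,T \right)} \right)} - 227 = 3 - 227 = -224$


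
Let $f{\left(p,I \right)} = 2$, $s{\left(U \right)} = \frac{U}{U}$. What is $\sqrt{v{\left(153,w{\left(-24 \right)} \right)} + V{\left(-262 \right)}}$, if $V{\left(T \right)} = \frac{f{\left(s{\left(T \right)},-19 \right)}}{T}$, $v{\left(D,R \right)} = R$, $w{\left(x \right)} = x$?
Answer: $\frac{i \sqrt{411995}}{131} \approx 4.8998 i$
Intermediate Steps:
$s{\left(U \right)} = 1$
$V{\left(T \right)} = \frac{2}{T}$
$\sqrt{v{\left(153,w{\left(-24 \right)} \right)} + V{\left(-262 \right)}} = \sqrt{-24 + \frac{2}{-262}} = \sqrt{-24 + 2 \left(- \frac{1}{262}\right)} = \sqrt{-24 - \frac{1}{131}} = \sqrt{- \frac{3145}{131}} = \frac{i \sqrt{411995}}{131}$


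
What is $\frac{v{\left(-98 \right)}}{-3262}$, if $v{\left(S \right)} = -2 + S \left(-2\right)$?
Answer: $- \frac{97}{1631} \approx -0.059473$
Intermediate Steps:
$v{\left(S \right)} = -2 - 2 S$
$\frac{v{\left(-98 \right)}}{-3262} = \frac{-2 - -196}{-3262} = \left(-2 + 196\right) \left(- \frac{1}{3262}\right) = 194 \left(- \frac{1}{3262}\right) = - \frac{97}{1631}$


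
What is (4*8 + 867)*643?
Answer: 578057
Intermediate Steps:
(4*8 + 867)*643 = (32 + 867)*643 = 899*643 = 578057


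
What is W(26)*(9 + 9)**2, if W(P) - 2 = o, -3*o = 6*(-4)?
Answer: 3240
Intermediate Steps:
o = 8 (o = -2*(-4) = -1/3*(-24) = 8)
W(P) = 10 (W(P) = 2 + 8 = 10)
W(26)*(9 + 9)**2 = 10*(9 + 9)**2 = 10*18**2 = 10*324 = 3240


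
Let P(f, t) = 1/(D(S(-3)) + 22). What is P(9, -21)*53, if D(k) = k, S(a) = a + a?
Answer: 53/16 ≈ 3.3125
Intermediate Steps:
S(a) = 2*a
P(f, t) = 1/16 (P(f, t) = 1/(2*(-3) + 22) = 1/(-6 + 22) = 1/16)
P(9, -21)*53 = (1/16)*53 = 53/16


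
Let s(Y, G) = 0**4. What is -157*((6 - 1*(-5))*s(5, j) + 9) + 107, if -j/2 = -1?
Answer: -1306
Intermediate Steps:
j = 2 (j = -2*(-1) = 2)
s(Y, G) = 0
-157*((6 - 1*(-5))*s(5, j) + 9) + 107 = -157*((6 - 1*(-5))*0 + 9) + 107 = -157*((6 + 5)*0 + 9) + 107 = -157*(11*0 + 9) + 107 = -157*(0 + 9) + 107 = -157*9 + 107 = -1413 + 107 = -1306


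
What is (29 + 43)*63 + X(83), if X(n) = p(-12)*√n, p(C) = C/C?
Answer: 4536 + √83 ≈ 4545.1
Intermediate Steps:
p(C) = 1
X(n) = √n (X(n) = 1*√n = √n)
(29 + 43)*63 + X(83) = (29 + 43)*63 + √83 = 72*63 + √83 = 4536 + √83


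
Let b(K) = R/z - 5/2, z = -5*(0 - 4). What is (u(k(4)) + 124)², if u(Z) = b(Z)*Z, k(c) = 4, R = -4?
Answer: 320356/25 ≈ 12814.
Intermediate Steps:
z = 20 (z = -5*(-4) = 20)
b(K) = -27/10 (b(K) = -4/20 - 5/2 = -4*1/20 - 5*½ = -⅕ - 5/2 = -27/10)
u(Z) = -27*Z/10
(u(k(4)) + 124)² = (-27/10*4 + 124)² = (-54/5 + 124)² = (566/5)² = 320356/25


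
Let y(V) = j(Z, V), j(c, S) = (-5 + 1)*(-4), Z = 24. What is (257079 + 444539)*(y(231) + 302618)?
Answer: 212333461812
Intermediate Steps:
j(c, S) = 16 (j(c, S) = -4*(-4) = 16)
y(V) = 16
(257079 + 444539)*(y(231) + 302618) = (257079 + 444539)*(16 + 302618) = 701618*302634 = 212333461812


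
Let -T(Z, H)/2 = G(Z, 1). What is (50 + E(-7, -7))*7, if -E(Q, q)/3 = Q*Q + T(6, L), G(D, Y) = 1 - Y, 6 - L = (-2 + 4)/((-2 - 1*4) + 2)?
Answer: -679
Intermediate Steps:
L = 13/2 (L = 6 - (-2 + 4)/((-2 - 1*4) + 2) = 6 - 2/((-2 - 4) + 2) = 6 - 2/(-6 + 2) = 6 - 2/(-4) = 6 - 2*(-1)/4 = 6 - 1*(-½) = 6 + ½ = 13/2 ≈ 6.5000)
T(Z, H) = 0 (T(Z, H) = -2*(1 - 1*1) = -2*(1 - 1) = -2*0 = 0)
E(Q, q) = -3*Q² (E(Q, q) = -3*(Q*Q + 0) = -3*(Q² + 0) = -3*Q²)
(50 + E(-7, -7))*7 = (50 - 3*(-7)²)*7 = (50 - 3*49)*7 = (50 - 147)*7 = -97*7 = -679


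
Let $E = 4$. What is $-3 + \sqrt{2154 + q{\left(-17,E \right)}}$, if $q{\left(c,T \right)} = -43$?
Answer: $-3 + \sqrt{2111} \approx 42.946$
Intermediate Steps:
$-3 + \sqrt{2154 + q{\left(-17,E \right)}} = -3 + \sqrt{2154 - 43} = -3 + \sqrt{2111}$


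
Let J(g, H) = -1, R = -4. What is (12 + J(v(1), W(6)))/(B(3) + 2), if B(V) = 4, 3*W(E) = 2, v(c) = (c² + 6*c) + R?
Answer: 11/6 ≈ 1.8333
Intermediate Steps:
v(c) = -4 + c² + 6*c (v(c) = (c² + 6*c) - 4 = -4 + c² + 6*c)
W(E) = ⅔ (W(E) = (⅓)*2 = ⅔)
(12 + J(v(1), W(6)))/(B(3) + 2) = (12 - 1)/(4 + 2) = 11/6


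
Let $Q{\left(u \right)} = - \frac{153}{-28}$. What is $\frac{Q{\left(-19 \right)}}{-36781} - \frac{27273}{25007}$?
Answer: $- \frac{28091416035}{25753909076} \approx -1.0908$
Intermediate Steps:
$Q{\left(u \right)} = \frac{153}{28}$ ($Q{\left(u \right)} = \left(-153\right) \left(- \frac{1}{28}\right) = \frac{153}{28}$)
$\frac{Q{\left(-19 \right)}}{-36781} - \frac{27273}{25007} = \frac{153}{28 \left(-36781\right)} - \frac{27273}{25007} = \frac{153}{28} \left(- \frac{1}{36781}\right) - \frac{27273}{25007} = - \frac{153}{1029868} - \frac{27273}{25007} = - \frac{28091416035}{25753909076}$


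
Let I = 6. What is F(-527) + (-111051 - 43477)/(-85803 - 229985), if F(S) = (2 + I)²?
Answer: 462840/7177 ≈ 64.489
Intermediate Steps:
F(S) = 64 (F(S) = (2 + 6)² = 8² = 64)
F(-527) + (-111051 - 43477)/(-85803 - 229985) = 64 + (-111051 - 43477)/(-85803 - 229985) = 64 - 154528/(-315788) = 64 - 154528*(-1/315788) = 64 + 3512/7177 = 462840/7177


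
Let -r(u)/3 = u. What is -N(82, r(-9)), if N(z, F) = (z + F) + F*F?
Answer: -838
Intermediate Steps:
r(u) = -3*u
N(z, F) = F + z + F² (N(z, F) = (F + z) + F² = F + z + F²)
-N(82, r(-9)) = -(-3*(-9) + 82 + (-3*(-9))²) = -(27 + 82 + 27²) = -(27 + 82 + 729) = -1*838 = -838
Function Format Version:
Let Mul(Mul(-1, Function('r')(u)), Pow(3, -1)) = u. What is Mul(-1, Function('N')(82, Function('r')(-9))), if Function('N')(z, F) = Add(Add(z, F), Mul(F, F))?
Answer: -838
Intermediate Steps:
Function('r')(u) = Mul(-3, u)
Function('N')(z, F) = Add(F, z, Pow(F, 2)) (Function('N')(z, F) = Add(Add(F, z), Pow(F, 2)) = Add(F, z, Pow(F, 2)))
Mul(-1, Function('N')(82, Function('r')(-9))) = Mul(-1, Add(Mul(-3, -9), 82, Pow(Mul(-3, -9), 2))) = Mul(-1, Add(27, 82, Pow(27, 2))) = Mul(-1, Add(27, 82, 729)) = Mul(-1, 838) = -838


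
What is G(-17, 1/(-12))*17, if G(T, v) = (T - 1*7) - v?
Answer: -4879/12 ≈ -406.58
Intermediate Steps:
G(T, v) = -7 + T - v (G(T, v) = (T - 7) - v = (-7 + T) - v = -7 + T - v)
G(-17, 1/(-12))*17 = (-7 - 17 - 1/(-12))*17 = (-7 - 17 - 1*(-1/12))*17 = (-7 - 17 + 1/12)*17 = -287/12*17 = -4879/12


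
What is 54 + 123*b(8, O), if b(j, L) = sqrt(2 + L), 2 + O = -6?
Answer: 54 + 123*I*sqrt(6) ≈ 54.0 + 301.29*I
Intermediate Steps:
O = -8 (O = -2 - 6 = -8)
54 + 123*b(8, O) = 54 + 123*sqrt(2 - 8) = 54 + 123*sqrt(-6) = 54 + 123*(I*sqrt(6)) = 54 + 123*I*sqrt(6)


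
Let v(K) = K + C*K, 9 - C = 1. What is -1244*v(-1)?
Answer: 11196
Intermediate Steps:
C = 8 (C = 9 - 1*1 = 9 - 1 = 8)
v(K) = 9*K (v(K) = K + 8*K = 9*K)
-1244*v(-1) = -11196*(-1) = -1244*(-9) = 11196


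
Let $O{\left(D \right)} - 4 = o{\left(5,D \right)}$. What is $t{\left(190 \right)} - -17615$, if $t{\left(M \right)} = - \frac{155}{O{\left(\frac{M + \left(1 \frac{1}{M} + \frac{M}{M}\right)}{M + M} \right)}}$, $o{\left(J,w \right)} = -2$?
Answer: $\frac{35075}{2} \approx 17538.0$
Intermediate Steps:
$O{\left(D \right)} = 2$ ($O{\left(D \right)} = 4 - 2 = 2$)
$t{\left(M \right)} = - \frac{155}{2}$
$t{\left(190 \right)} - -17615 = - \frac{155}{2} - -17615 = - \frac{155}{2} + 17615 = \frac{35075}{2}$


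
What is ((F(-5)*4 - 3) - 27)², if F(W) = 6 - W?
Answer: 196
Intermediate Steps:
((F(-5)*4 - 3) - 27)² = (((6 - 1*(-5))*4 - 3) - 27)² = (((6 + 5)*4 - 3) - 27)² = ((11*4 - 3) - 27)² = ((44 - 3) - 27)² = (41 - 27)² = 14² = 196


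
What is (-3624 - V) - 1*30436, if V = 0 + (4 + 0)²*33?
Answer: -34588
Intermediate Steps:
V = 528 (V = 0 + 4²*33 = 0 + 16*33 = 0 + 528 = 528)
(-3624 - V) - 1*30436 = (-3624 - 1*528) - 1*30436 = (-3624 - 528) - 30436 = -4152 - 30436 = -34588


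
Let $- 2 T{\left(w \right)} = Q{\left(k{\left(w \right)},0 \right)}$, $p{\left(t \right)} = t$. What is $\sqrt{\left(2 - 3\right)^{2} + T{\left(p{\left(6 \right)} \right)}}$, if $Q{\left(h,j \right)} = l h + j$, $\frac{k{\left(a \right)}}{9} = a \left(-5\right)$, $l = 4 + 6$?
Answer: $\sqrt{1351} \approx 36.756$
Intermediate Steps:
$l = 10$
$k{\left(a \right)} = - 45 a$ ($k{\left(a \right)} = 9 a \left(-5\right) = 9 \left(- 5 a\right) = - 45 a$)
$Q{\left(h,j \right)} = j + 10 h$ ($Q{\left(h,j \right)} = 10 h + j = j + 10 h$)
$T{\left(w \right)} = 225 w$ ($T{\left(w \right)} = - \frac{0 + 10 \left(- 45 w\right)}{2} = - \frac{0 - 450 w}{2} = - \frac{\left(-450\right) w}{2} = 225 w$)
$\sqrt{\left(2 - 3\right)^{2} + T{\left(p{\left(6 \right)} \right)}} = \sqrt{\left(2 - 3\right)^{2} + 225 \cdot 6} = \sqrt{\left(-1\right)^{2} + 1350} = \sqrt{1 + 1350} = \sqrt{1351}$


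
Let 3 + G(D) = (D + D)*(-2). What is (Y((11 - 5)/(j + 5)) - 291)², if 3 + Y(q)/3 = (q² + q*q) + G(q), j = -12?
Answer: 207965241/2401 ≈ 86616.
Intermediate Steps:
G(D) = -3 - 4*D (G(D) = -3 + (D + D)*(-2) = -3 + (2*D)*(-2) = -3 - 4*D)
Y(q) = -18 - 12*q + 6*q² (Y(q) = -9 + 3*((q² + q*q) + (-3 - 4*q)) = -9 + 3*((q² + q²) + (-3 - 4*q)) = -9 + 3*(2*q² + (-3 - 4*q)) = -9 + 3*(-3 - 4*q + 2*q²) = -9 + (-9 - 12*q + 6*q²) = -18 - 12*q + 6*q²)
(Y((11 - 5)/(j + 5)) - 291)² = ((-18 - 12*(11 - 5)/(-12 + 5) + 6*((11 - 5)/(-12 + 5))²) - 291)² = ((-18 - 72/(-7) + 6*(6/(-7))²) - 291)² = ((-18 - 72*(-1)/7 + 6*(6*(-⅐))²) - 291)² = ((-18 - 12*(-6/7) + 6*(-6/7)²) - 291)² = ((-18 + 72/7 + 6*(36/49)) - 291)² = ((-18 + 72/7 + 216/49) - 291)² = (-162/49 - 291)² = (-14421/49)² = 207965241/2401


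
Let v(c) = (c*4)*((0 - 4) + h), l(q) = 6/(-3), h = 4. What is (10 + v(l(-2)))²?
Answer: 100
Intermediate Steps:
l(q) = -2 (l(q) = 6*(-⅓) = -2)
v(c) = 0 (v(c) = (c*4)*((0 - 4) + 4) = (4*c)*(-4 + 4) = (4*c)*0 = 0)
(10 + v(l(-2)))² = (10 + 0)² = 10² = 100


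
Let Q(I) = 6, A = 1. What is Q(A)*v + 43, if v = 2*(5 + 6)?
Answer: 175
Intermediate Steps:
v = 22 (v = 2*11 = 22)
Q(A)*v + 43 = 6*22 + 43 = 132 + 43 = 175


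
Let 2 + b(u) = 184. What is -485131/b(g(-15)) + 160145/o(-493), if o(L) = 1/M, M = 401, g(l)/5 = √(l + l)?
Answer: 11687217259/182 ≈ 6.4215e+7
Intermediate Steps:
g(l) = 5*√2*√l (g(l) = 5*√(l + l) = 5*√(2*l) = 5*(√2*√l) = 5*√2*√l)
b(u) = 182 (b(u) = -2 + 184 = 182)
o(L) = 1/401
-485131/b(g(-15)) + 160145/o(-493) = -485131/182 + 160145/(1/401) = -485131*1/182 + 160145*401 = -485131/182 + 64218145 = 11687217259/182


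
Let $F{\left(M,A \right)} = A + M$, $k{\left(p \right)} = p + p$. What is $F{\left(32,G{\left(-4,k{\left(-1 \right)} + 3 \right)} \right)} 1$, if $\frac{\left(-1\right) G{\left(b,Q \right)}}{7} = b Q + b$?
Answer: $88$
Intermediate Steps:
$k{\left(p \right)} = 2 p$
$G{\left(b,Q \right)} = - 7 b - 7 Q b$ ($G{\left(b,Q \right)} = - 7 \left(b Q + b\right) = - 7 \left(Q b + b\right) = - 7 \left(b + Q b\right) = - 7 b - 7 Q b$)
$F{\left(32,G{\left(-4,k{\left(-1 \right)} + 3 \right)} \right)} 1 = \left(\left(-7\right) \left(-4\right) \left(1 + \left(2 \left(-1\right) + 3\right)\right) + 32\right) 1 = \left(\left(-7\right) \left(-4\right) \left(1 + \left(-2 + 3\right)\right) + 32\right) 1 = \left(\left(-7\right) \left(-4\right) \left(1 + 1\right) + 32\right) 1 = \left(\left(-7\right) \left(-4\right) 2 + 32\right) 1 = \left(56 + 32\right) 1 = 88 \cdot 1 = 88$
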